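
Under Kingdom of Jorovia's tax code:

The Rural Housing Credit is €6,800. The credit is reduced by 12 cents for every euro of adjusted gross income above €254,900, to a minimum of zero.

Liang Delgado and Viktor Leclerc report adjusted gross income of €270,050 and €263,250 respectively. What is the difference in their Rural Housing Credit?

Liang (€270,050): Rural Housing Credit: 12% of the €15,150 excess over €254,900 is €1,818; credit = €6,800 − €1,818 = €4,982.
Viktor (€263,250): Rural Housing Credit: 12% of the €8,350 excess over €254,900 is €1,002; credit = €6,800 − €1,002 = €5,798.
Difference: |€4,982 − €5,798| = €816.

€816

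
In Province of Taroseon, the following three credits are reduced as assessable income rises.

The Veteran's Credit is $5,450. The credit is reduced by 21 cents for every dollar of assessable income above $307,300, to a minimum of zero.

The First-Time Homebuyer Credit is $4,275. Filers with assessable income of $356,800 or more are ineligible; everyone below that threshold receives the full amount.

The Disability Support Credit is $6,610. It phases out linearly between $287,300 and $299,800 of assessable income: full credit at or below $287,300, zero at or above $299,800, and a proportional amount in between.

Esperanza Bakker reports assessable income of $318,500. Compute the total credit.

Veteran's Credit: 21% of the $11,200 excess over $307,300 is $2,352; credit = $5,450 − $2,352 = $3,098.
First-Time Homebuyer Credit: $318,500 is below the $356,800 cutoff, so the full $4,275 applies.
Disability Support Credit: $318,500 is at or above $299,800, so the credit is $0.
Total: $3,098 + $4,275 + $0 = $7,373.

$7,373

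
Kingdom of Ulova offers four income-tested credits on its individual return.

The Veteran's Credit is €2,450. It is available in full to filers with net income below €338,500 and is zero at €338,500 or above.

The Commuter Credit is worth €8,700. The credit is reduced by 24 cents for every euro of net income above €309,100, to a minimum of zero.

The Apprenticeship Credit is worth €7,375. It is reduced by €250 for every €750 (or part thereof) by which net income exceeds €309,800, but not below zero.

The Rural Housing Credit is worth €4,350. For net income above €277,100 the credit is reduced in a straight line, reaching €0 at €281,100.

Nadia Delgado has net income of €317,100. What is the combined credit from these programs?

€14,105

Veteran's Credit: €317,100 is below the €338,500 cutoff, so the full €2,450 applies.
Commuter Credit: 24% of the €8,000 excess over €309,100 is €1,920; credit = €8,700 − €1,920 = €6,780.
Apprenticeship Credit: income exceeds €309,800 by €7,300, which is 10 full-or-partial €750 increments; reduction = 10 × €250 = €2,500, leaving €4,875.
Rural Housing Credit: €317,100 is at or above €281,100, so the credit is €0.
Total: €2,450 + €6,780 + €4,875 + €0 = €14,105.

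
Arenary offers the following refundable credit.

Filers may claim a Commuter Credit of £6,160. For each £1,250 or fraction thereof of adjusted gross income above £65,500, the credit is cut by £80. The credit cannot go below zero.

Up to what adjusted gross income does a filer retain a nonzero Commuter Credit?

£160,500

After 76 increments the reduction is 76 × £80 = £6,080, leaving £80; one more increment wipes it out. Increment 76 ends at excess 76 × £1,250 = £95,000, so the highest qualifying income is £65,500 + £95,000 = £160,500.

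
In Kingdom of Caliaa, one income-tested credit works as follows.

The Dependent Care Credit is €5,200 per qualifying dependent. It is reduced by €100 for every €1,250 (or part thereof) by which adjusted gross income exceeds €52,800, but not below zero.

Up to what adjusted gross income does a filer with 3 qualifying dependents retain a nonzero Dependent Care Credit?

Full credit = 3 × €5,200 = €15,600.
After 155 increments the reduction is 155 × €100 = €15,500, leaving €100; one more increment wipes it out. Increment 155 ends at excess 155 × €1,250 = €193,750, so the highest qualifying income is €52,800 + €193,750 = €246,550.

€246,550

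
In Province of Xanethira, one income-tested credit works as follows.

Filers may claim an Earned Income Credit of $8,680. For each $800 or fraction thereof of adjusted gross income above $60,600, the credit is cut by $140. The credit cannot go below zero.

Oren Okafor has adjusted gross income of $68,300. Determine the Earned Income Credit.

$7,280

Earned Income Credit: income exceeds $60,600 by $7,700, which is 10 full-or-partial $800 increments; reduction = 10 × $140 = $1,400, leaving $7,280.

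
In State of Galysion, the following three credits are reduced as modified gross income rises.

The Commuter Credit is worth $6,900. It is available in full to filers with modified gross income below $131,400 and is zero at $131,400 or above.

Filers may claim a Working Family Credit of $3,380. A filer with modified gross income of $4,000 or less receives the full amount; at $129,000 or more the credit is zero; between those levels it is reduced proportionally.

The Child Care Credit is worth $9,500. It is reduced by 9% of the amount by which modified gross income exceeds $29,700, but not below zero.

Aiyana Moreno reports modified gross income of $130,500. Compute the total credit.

Commuter Credit: $130,500 is below the $131,400 cutoff, so the full $6,900 applies.
Working Family Credit: $130,500 is at or above $129,000, so the credit is $0.
Child Care Credit: 9% of the $100,800 excess over $29,700 is $9,072; credit = $9,500 − $9,072 = $428.
Total: $6,900 + $0 + $428 = $7,328.

$7,328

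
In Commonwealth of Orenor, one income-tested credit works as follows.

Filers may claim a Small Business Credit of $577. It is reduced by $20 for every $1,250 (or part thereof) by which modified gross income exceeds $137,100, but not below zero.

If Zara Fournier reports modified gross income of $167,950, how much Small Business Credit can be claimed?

Small Business Credit: income exceeds $137,100 by $30,850, which is 25 full-or-partial $1,250 increments; reduction = 25 × $20 = $500, leaving $77.

$77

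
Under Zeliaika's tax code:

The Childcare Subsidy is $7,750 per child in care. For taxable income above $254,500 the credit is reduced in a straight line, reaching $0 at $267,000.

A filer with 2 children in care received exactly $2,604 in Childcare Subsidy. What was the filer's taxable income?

$264,900

Full credit = 2 × $7,750 = $15,500.
$2,604 is 2,604/15,500 of the full $15,500, so 12,896/15,500 of the $12,500 range has been used: income = $254,500 + $12,500 × 12,896/15,500 = $264,900.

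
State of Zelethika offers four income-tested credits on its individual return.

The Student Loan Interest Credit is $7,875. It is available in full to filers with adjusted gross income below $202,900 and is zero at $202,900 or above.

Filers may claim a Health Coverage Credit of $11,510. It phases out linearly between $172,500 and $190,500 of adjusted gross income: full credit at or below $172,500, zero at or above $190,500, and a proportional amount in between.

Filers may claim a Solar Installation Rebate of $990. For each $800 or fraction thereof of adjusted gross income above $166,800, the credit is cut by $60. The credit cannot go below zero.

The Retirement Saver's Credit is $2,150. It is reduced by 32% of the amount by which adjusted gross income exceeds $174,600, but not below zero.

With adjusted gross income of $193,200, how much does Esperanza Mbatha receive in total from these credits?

$7,875

Student Loan Interest Credit: $193,200 is below the $202,900 cutoff, so the full $7,875 applies.
Health Coverage Credit: $193,200 is at or above $190,500, so the credit is $0.
Solar Installation Rebate: income exceeds $166,800 by $26,400 → 33 increments × $60 = $1,980 ≥ base, so the credit is $0.
Retirement Saver's Credit: 32% of the $18,600 excess over $174,600 is $5,952 ≥ base, so the credit is $0.
Total: $7,875 + $0 + $0 + $0 = $7,875.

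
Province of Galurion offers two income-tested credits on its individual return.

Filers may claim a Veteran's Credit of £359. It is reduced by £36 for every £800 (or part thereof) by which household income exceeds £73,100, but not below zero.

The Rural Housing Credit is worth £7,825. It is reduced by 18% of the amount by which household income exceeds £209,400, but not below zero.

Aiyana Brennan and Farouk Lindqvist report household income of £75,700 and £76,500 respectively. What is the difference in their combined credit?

£36

Aiyana (£75,700): Veteran's Credit: income exceeds £73,100 by £2,600, which is 4 full-or-partial £800 increments; reduction = 4 × £36 = £144, leaving £215. Rural Housing Credit: £75,700 is at or below the £209,400 threshold, so the full £7,825 applies. total £215 + £7,825 = £8,040
Farouk (£76,500): Veteran's Credit: income exceeds £73,100 by £3,400, which is 5 full-or-partial £800 increments; reduction = 5 × £36 = £180, leaving £179. Rural Housing Credit: £76,500 is at or below the £209,400 threshold, so the full £7,825 applies. total £179 + £7,825 = £8,004
Difference: |£8,040 − £8,004| = £36.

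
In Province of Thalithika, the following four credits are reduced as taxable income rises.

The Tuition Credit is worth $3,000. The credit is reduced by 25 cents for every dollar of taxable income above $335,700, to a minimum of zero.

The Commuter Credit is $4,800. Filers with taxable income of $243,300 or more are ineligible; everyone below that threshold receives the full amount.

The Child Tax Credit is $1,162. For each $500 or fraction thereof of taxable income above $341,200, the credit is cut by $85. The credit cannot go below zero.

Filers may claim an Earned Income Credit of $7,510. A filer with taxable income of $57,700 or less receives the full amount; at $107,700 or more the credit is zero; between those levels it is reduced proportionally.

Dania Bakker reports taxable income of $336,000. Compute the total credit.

$4,087

Tuition Credit: 25% of the $300 excess over $335,700 is $75; credit = $3,000 − $75 = $2,925.
Commuter Credit: $336,000 meets or exceeds the $243,300 cutoff, so the credit is $0.
Child Tax Credit: $336,000 is at or below the $341,200 threshold, so the full $1,162 applies.
Earned Income Credit: $336,000 is at or above $107,700, so the credit is $0.
Total: $2,925 + $0 + $1,162 + $0 = $4,087.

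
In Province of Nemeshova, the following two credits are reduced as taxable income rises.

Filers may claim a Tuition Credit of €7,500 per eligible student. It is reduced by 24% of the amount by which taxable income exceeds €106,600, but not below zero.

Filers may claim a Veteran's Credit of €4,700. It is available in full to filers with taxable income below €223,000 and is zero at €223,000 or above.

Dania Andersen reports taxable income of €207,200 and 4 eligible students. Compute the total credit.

Tuition Credit: base = 4 × €7,500 = €30,000. 24% of the €100,600 excess over €106,600 is €24,144; credit = €30,000 − €24,144 = €5,856.
Veteran's Credit: €207,200 is below the €223,000 cutoff, so the full €4,700 applies.
Total: €5,856 + €4,700 = €10,556.

€10,556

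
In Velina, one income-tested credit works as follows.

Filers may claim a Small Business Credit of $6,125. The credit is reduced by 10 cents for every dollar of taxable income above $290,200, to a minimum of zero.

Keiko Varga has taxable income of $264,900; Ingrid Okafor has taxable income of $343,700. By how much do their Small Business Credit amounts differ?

$5,350

Keiko ($264,900): Small Business Credit: $264,900 is at or below the $290,200 threshold, so the full $6,125 applies.
Ingrid ($343,700): Small Business Credit: 10% of the $53,500 excess over $290,200 is $5,350; credit = $6,125 − $5,350 = $775.
Difference: |$6,125 − $775| = $5,350.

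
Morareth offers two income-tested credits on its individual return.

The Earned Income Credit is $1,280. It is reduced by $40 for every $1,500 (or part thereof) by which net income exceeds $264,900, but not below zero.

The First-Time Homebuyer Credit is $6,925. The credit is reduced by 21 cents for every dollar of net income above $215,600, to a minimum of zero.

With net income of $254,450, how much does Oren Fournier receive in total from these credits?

$1,280

Earned Income Credit: $254,450 is at or below the $264,900 threshold, so the full $1,280 applies.
First-Time Homebuyer Credit: 21% of the $38,850 excess over $215,600 is $8,158.50 ≥ base, so the credit is $0.
Total: $1,280 + $0 = $1,280.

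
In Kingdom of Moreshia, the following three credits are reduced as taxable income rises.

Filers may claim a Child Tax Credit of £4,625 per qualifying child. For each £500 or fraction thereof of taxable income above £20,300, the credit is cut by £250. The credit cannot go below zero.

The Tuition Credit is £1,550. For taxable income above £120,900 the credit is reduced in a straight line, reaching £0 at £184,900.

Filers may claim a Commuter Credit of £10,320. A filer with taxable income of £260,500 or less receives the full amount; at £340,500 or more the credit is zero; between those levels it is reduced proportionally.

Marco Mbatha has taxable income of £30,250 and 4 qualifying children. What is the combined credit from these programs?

£25,370

Child Tax Credit: base = 4 × £4,625 = £18,500. income exceeds £20,300 by £9,950, which is 20 full-or-partial £500 increments; reduction = 20 × £250 = £5,000, leaving £13,500.
Tuition Credit: £30,250 is at or below the £120,900 threshold, so the full £1,550 applies.
Commuter Credit: £30,250 is at or below the £260,500 threshold, so the full £10,320 applies.
Total: £13,500 + £1,550 + £10,320 = £25,370.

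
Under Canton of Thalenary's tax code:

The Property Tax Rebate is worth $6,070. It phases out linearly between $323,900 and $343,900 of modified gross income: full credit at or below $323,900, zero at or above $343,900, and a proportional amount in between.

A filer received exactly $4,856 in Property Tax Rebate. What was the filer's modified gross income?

$327,900

$4,856 is 4,856/6,070 of the full $6,070, so 1,214/6,070 of the $20,000 range has been used: income = $323,900 + $20,000 × 1,214/6,070 = $327,900.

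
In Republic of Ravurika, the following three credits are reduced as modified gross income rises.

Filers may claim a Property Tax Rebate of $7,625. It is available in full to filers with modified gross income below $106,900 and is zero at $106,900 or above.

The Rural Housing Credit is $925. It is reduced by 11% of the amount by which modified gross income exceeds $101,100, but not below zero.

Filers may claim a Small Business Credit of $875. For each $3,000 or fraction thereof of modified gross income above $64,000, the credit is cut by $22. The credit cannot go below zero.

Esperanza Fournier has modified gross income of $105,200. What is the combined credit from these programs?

Property Tax Rebate: $105,200 is below the $106,900 cutoff, so the full $7,625 applies.
Rural Housing Credit: 11% of the $4,100 excess over $101,100 is $451; credit = $925 − $451 = $474.
Small Business Credit: income exceeds $64,000 by $41,200, which is 14 full-or-partial $3,000 increments; reduction = 14 × $22 = $308, leaving $567.
Total: $7,625 + $474 + $567 = $8,666.

$8,666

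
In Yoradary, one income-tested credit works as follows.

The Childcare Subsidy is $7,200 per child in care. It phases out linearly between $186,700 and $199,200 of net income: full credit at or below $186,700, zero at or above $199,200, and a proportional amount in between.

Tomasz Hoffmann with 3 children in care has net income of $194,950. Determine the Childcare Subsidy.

Childcare Subsidy: base = 3 × $7,200 = $21,600. $194,950 is $8,250 into a $12,500 phase-out range, leaving 4,250/12,500 of the credit: $21,600 × 4,250/12,500 = $7,344.

$7,344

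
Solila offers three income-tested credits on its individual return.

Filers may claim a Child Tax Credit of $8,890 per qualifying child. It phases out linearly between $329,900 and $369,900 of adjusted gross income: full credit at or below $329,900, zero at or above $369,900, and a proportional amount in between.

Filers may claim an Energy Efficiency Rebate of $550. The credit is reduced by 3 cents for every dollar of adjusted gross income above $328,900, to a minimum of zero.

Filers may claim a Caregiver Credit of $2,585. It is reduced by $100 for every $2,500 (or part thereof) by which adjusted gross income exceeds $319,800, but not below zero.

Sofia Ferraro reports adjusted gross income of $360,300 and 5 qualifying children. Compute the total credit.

Child Tax Credit: base = 5 × $8,890 = $44,450. $360,300 is $30,400 into a $40,000 phase-out range, leaving 9,600/40,000 of the credit: $44,450 × 9,600/40,000 = $10,668.
Energy Efficiency Rebate: 3% of the $31,400 excess over $328,900 is $942 ≥ base, so the credit is $0.
Caregiver Credit: income exceeds $319,800 by $40,500, which is 17 full-or-partial $2,500 increments; reduction = 17 × $100 = $1,700, leaving $885.
Total: $10,668 + $0 + $885 = $11,553.

$11,553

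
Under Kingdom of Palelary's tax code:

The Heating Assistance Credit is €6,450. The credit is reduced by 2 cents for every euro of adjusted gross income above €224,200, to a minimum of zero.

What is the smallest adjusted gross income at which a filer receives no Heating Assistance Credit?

The credit falls by 2% of each euro above €224,200, so it reaches zero when the excess is €6,450 / 2% = €322,500: income = €224,200 + €322,500 = €546,700.

€546,700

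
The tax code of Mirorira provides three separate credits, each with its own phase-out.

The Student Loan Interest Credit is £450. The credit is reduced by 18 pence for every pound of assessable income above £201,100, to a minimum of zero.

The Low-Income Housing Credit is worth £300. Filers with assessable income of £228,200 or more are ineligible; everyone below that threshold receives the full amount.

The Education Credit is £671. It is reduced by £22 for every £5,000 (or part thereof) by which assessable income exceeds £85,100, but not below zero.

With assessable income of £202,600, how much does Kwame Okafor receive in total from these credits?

Student Loan Interest Credit: 18% of the £1,500 excess over £201,100 is £270; credit = £450 − £270 = £180.
Low-Income Housing Credit: £202,600 is below the £228,200 cutoff, so the full £300 applies.
Education Credit: income exceeds £85,100 by £117,500, which is 24 full-or-partial £5,000 increments; reduction = 24 × £22 = £528, leaving £143.
Total: £180 + £300 + £143 = £623.

£623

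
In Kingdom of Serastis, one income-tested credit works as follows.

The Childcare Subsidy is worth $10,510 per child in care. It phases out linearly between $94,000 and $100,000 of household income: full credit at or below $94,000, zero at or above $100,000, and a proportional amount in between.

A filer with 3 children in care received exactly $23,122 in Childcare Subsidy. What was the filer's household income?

$95,600

Full credit = 3 × $10,510 = $31,530.
$23,122 is 23,122/31,530 of the full $31,530, so 8,408/31,530 of the $6,000 range has been used: income = $94,000 + $6,000 × 8,408/31,530 = $95,600.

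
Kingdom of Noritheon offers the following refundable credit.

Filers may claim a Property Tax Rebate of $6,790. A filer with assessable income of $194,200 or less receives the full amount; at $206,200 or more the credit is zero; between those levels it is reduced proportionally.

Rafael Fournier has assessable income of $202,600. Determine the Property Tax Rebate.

Property Tax Rebate: $202,600 is $8,400 into a $12,000 phase-out range, leaving 3,600/12,000 of the credit: $6,790 × 3,600/12,000 = $2,037.

$2,037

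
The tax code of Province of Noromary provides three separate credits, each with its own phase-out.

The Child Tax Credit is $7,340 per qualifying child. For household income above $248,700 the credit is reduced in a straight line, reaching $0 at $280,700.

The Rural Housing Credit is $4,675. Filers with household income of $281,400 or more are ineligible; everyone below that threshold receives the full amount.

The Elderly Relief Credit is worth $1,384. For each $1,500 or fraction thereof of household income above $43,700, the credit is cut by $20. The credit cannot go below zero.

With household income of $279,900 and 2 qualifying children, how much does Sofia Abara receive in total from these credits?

Child Tax Credit: base = 2 × $7,340 = $14,680. $279,900 is $31,200 into a $32,000 phase-out range, leaving 800/32,000 of the credit: $14,680 × 800/32,000 = $367.
Rural Housing Credit: $279,900 is below the $281,400 cutoff, so the full $4,675 applies.
Elderly Relief Credit: income exceeds $43,700 by $236,200 → 158 increments × $20 = $3,160 ≥ base, so the credit is $0.
Total: $367 + $4,675 + $0 = $5,042.

$5,042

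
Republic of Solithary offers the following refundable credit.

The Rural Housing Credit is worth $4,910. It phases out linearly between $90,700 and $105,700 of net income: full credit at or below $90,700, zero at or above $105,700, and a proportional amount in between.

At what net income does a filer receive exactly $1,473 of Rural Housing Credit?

$101,200

$1,473 is 1,473/4,910 of the full $4,910, so 3,437/4,910 of the $15,000 range has been used: income = $90,700 + $15,000 × 3,437/4,910 = $101,200.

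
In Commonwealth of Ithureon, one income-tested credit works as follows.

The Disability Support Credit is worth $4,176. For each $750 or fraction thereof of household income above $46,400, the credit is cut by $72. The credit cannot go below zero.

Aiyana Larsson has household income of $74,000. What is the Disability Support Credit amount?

Disability Support Credit: income exceeds $46,400 by $27,600, which is 37 full-or-partial $750 increments; reduction = 37 × $72 = $2,664, leaving $1,512.

$1,512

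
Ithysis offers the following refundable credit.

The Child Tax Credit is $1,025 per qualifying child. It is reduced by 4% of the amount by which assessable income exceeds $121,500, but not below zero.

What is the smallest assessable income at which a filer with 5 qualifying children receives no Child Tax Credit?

Full credit = 5 × $1,025 = $5,125.
The credit falls by 4% of each dollar above $121,500, so it reaches zero when the excess is $5,125 / 4% = $128,125: income = $121,500 + $128,125 = $249,625.

$249,625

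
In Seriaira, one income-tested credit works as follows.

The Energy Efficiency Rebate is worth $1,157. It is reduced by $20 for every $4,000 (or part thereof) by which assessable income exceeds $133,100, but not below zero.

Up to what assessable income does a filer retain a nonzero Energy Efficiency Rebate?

After 57 increments the reduction is 57 × $20 = $1,140, leaving $17; one more increment wipes it out. Increment 57 ends at excess 57 × $4,000 = $228,000, so the highest qualifying income is $133,100 + $228,000 = $361,100.

$361,100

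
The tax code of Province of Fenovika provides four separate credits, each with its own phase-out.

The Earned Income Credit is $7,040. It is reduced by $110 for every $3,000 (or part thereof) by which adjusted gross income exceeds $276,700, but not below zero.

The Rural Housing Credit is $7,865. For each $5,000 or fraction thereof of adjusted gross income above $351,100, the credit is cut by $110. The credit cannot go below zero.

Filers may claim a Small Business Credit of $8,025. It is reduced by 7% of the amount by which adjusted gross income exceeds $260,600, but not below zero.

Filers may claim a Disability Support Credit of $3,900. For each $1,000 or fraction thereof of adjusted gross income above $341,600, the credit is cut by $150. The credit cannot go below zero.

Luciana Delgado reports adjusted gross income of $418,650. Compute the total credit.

$8,085

Earned Income Credit: income exceeds $276,700 by $141,950, which is 48 full-or-partial $3,000 increments; reduction = 48 × $110 = $5,280, leaving $1,760.
Rural Housing Credit: income exceeds $351,100 by $67,550, which is 14 full-or-partial $5,000 increments; reduction = 14 × $110 = $1,540, leaving $6,325.
Small Business Credit: 7% of the $158,050 excess over $260,600 is $11,063.50 ≥ base, so the credit is $0.
Disability Support Credit: income exceeds $341,600 by $77,050 → 78 increments × $150 = $11,700 ≥ base, so the credit is $0.
Total: $1,760 + $6,325 + $0 + $0 = $8,085.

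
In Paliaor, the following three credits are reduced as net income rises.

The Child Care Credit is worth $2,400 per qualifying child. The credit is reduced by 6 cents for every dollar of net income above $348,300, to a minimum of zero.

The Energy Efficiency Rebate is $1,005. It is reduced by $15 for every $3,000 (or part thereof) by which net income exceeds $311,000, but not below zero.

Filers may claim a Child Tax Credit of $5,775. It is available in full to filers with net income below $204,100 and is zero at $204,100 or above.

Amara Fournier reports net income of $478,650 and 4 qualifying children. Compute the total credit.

$1,944

Child Care Credit: base = 4 × $2,400 = $9,600. 6% of the $130,350 excess over $348,300 is $7,821; credit = $9,600 − $7,821 = $1,779.
Energy Efficiency Rebate: income exceeds $311,000 by $167,650, which is 56 full-or-partial $3,000 increments; reduction = 56 × $15 = $840, leaving $165.
Child Tax Credit: $478,650 meets or exceeds the $204,100 cutoff, so the credit is $0.
Total: $1,779 + $165 + $0 = $1,944.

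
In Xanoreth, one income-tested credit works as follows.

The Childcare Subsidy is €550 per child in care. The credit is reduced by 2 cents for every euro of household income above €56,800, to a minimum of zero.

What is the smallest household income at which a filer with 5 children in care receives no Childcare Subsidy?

Full credit = 5 × €550 = €2,750.
The credit falls by 2% of each euro above €56,800, so it reaches zero when the excess is €2,750 / 2% = €137,500: income = €56,800 + €137,500 = €194,300.

€194,300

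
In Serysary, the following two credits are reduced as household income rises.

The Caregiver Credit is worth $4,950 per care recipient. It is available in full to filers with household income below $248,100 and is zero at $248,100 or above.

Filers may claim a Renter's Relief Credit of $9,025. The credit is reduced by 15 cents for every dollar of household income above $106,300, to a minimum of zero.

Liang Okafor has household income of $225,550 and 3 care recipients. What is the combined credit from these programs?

$14,850

Caregiver Credit: base = 3 × $4,950 = $14,850. $225,550 is below the $248,100 cutoff, so the full $14,850 applies.
Renter's Relief Credit: 15% of the $119,250 excess over $106,300 is $17,887.50 ≥ base, so the credit is $0.
Total: $14,850 + $0 = $14,850.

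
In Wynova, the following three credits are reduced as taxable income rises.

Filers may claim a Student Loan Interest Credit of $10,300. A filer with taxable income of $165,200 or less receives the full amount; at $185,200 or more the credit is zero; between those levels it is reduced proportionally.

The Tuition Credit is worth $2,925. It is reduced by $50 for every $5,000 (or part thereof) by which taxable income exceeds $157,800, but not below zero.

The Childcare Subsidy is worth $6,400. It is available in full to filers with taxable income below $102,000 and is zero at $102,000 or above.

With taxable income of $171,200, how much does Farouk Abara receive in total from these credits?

$9,985

Student Loan Interest Credit: $171,200 is $6,000 into a $20,000 phase-out range, leaving 14,000/20,000 of the credit: $10,300 × 14,000/20,000 = $7,210.
Tuition Credit: income exceeds $157,800 by $13,400, which is 3 full-or-partial $5,000 increments; reduction = 3 × $50 = $150, leaving $2,775.
Childcare Subsidy: $171,200 meets or exceeds the $102,000 cutoff, so the credit is $0.
Total: $7,210 + $2,775 + $0 = $9,985.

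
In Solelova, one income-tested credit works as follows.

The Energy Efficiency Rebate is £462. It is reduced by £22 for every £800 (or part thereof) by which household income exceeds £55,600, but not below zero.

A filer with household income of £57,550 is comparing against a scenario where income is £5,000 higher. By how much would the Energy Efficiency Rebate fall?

£132

At £57,550 — income exceeds £55,600 by £1,950, which is 3 full-or-partial £800 increments; reduction = 3 × £22 = £66, leaving £396.
At £62,550 — income exceeds £55,600 by £6,950, which is 9 full-or-partial £800 increments; reduction = 9 × £22 = £198, leaving £264.
Lost: £396 − £264 = £132.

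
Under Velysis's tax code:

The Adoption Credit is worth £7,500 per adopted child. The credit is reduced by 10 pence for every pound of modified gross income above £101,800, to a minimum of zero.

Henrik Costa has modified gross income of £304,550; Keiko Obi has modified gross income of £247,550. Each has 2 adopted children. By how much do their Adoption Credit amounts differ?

Henrik (£304,550): Adoption Credit: base = 2 × £7,500 = £15,000. 10% of the £202,750 excess over £101,800 is £20,275 ≥ base, so the credit is £0.
Keiko (£247,550): Adoption Credit: base = 2 × £7,500 = £15,000. 10% of the £145,750 excess over £101,800 is £14,575; credit = £15,000 − £14,575 = £425.
Difference: |£0 − £425| = £425.

£425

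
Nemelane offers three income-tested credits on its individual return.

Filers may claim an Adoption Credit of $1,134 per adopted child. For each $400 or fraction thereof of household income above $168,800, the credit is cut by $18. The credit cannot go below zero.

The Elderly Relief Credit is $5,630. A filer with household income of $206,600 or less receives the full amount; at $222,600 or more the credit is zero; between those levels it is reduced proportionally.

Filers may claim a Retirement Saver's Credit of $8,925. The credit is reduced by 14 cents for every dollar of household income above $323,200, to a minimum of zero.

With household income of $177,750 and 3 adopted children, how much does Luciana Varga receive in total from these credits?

$17,543

Adoption Credit: base = 3 × $1,134 = $3,402. income exceeds $168,800 by $8,950, which is 23 full-or-partial $400 increments; reduction = 23 × $18 = $414, leaving $2,988.
Elderly Relief Credit: $177,750 is at or below the $206,600 threshold, so the full $5,630 applies.
Retirement Saver's Credit: $177,750 is at or below the $323,200 threshold, so the full $8,925 applies.
Total: $2,988 + $5,630 + $8,925 = $17,543.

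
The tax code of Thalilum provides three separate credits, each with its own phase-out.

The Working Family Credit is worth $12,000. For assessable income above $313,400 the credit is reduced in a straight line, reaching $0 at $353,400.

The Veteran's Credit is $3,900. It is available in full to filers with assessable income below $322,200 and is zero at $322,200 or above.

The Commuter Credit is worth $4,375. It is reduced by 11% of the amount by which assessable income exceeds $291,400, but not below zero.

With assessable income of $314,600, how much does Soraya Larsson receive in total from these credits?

Working Family Credit: $314,600 is $1,200 into a $40,000 phase-out range, leaving 38,800/40,000 of the credit: $12,000 × 38,800/40,000 = $11,640.
Veteran's Credit: $314,600 is below the $322,200 cutoff, so the full $3,900 applies.
Commuter Credit: 11% of the $23,200 excess over $291,400 is $2,552; credit = $4,375 − $2,552 = $1,823.
Total: $11,640 + $3,900 + $1,823 = $17,363.

$17,363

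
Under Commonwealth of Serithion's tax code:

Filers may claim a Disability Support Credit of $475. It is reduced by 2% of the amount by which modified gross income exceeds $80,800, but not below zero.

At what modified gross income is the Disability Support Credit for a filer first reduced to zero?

The credit falls by 2% of each dollar above $80,800, so it reaches zero when the excess is $475 / 2% = $23,750: income = $80,800 + $23,750 = $104,550.

$104,550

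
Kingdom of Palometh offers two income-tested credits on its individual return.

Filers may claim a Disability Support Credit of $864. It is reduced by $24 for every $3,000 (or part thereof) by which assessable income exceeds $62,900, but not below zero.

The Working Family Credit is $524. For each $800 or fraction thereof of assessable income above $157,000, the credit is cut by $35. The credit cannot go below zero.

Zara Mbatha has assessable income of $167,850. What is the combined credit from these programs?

$58

Disability Support Credit: income exceeds $62,900 by $104,950, which is 35 full-or-partial $3,000 increments; reduction = 35 × $24 = $840, leaving $24.
Working Family Credit: income exceeds $157,000 by $10,850, which is 14 full-or-partial $800 increments; reduction = 14 × $35 = $490, leaving $34.
Total: $24 + $34 = $58.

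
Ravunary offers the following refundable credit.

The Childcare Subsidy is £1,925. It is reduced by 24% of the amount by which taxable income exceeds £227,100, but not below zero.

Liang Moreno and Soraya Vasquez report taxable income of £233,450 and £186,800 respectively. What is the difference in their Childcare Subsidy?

Liang (£233,450): Childcare Subsidy: 24% of the £6,350 excess over £227,100 is £1,524; credit = £1,925 − £1,524 = £401.
Soraya (£186,800): Childcare Subsidy: £186,800 is at or below the £227,100 threshold, so the full £1,925 applies.
Difference: |£401 − £1,925| = £1,524.

£1,524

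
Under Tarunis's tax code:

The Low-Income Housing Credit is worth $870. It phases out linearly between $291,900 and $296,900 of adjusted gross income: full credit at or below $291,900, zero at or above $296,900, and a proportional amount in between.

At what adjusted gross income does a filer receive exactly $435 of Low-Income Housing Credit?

$294,400

$435 is 435/870 of the full $870, so 435/870 of the $5,000 range has been used: income = $291,900 + $5,000 × 435/870 = $294,400.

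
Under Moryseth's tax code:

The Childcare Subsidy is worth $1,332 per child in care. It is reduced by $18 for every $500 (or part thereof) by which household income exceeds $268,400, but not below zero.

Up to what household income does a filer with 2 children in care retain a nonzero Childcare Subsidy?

Full credit = 2 × $1,332 = $2,664.
After 147 increments the reduction is 147 × $18 = $2,646, leaving $18; one more increment wipes it out. Increment 147 ends at excess 147 × $500 = $73,500, so the highest qualifying income is $268,400 + $73,500 = $341,900.

$341,900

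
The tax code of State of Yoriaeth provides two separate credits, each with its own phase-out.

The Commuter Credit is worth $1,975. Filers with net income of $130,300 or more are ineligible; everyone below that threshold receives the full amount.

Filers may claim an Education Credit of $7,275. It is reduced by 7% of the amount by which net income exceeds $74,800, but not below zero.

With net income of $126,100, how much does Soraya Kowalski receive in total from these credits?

Commuter Credit: $126,100 is below the $130,300 cutoff, so the full $1,975 applies.
Education Credit: 7% of the $51,300 excess over $74,800 is $3,591; credit = $7,275 − $3,591 = $3,684.
Total: $1,975 + $3,684 = $5,659.

$5,659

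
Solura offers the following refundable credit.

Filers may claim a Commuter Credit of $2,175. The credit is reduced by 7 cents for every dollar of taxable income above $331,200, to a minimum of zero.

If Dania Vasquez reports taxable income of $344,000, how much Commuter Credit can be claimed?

$1,279

Commuter Credit: 7% of the $12,800 excess over $331,200 is $896; credit = $2,175 − $896 = $1,279.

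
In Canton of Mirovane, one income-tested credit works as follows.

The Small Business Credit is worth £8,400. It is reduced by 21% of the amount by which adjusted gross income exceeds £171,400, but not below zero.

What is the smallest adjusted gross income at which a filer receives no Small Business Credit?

£211,400

The credit falls by 21% of each pound above £171,400, so it reaches zero when the excess is £8,400 / 21% = £40,000: income = £171,400 + £40,000 = £211,400.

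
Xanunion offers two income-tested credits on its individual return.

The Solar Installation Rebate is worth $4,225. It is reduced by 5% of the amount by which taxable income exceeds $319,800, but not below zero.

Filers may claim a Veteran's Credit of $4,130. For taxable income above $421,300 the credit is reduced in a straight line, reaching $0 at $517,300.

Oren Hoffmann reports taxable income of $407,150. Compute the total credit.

Solar Installation Rebate: 5% of the $87,350 excess over $319,800 is $4,367.50 ≥ base, so the credit is $0.
Veteran's Credit: $407,150 is at or below the $421,300 threshold, so the full $4,130 applies.
Total: $0 + $4,130 = $4,130.

$4,130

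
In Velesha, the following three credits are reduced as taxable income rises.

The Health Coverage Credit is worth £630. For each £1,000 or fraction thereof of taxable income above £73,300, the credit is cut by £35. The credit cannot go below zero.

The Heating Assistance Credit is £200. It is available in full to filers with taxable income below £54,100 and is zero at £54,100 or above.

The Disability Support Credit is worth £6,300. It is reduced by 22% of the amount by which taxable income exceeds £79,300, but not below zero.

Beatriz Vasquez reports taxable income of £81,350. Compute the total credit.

Health Coverage Credit: income exceeds £73,300 by £8,050, which is 9 full-or-partial £1,000 increments; reduction = 9 × £35 = £315, leaving £315.
Heating Assistance Credit: £81,350 meets or exceeds the £54,100 cutoff, so the credit is £0.
Disability Support Credit: 22% of the £2,050 excess over £79,300 is £451; credit = £6,300 − £451 = £5,849.
Total: £315 + £0 + £5,849 = £6,164.

£6,164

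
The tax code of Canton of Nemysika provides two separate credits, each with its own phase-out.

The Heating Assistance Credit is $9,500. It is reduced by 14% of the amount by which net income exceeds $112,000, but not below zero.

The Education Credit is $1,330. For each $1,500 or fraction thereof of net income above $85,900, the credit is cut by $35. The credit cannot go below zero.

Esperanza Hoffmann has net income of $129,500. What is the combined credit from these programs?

Heating Assistance Credit: 14% of the $17,500 excess over $112,000 is $2,450; credit = $9,500 − $2,450 = $7,050.
Education Credit: income exceeds $85,900 by $43,600, which is 30 full-or-partial $1,500 increments; reduction = 30 × $35 = $1,050, leaving $280.
Total: $7,050 + $280 = $7,330.

$7,330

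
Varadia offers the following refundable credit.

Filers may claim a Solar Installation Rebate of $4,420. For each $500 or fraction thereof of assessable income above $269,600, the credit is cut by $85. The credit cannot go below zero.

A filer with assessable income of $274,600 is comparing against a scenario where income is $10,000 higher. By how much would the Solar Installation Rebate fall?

$1,700

At $274,600 — income exceeds $269,600 by $5,000, which is 10 full-or-partial $500 increments; reduction = 10 × $85 = $850, leaving $3,570.
At $284,600 — income exceeds $269,600 by $15,000, which is 30 full-or-partial $500 increments; reduction = 30 × $85 = $2,550, leaving $1,870.
Lost: $3,570 − $1,870 = $1,700.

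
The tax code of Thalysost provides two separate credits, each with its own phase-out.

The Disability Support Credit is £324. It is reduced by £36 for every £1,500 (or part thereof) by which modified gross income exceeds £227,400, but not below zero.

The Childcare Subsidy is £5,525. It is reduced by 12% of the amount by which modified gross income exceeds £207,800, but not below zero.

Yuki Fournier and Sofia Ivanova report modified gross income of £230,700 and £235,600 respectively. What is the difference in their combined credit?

£696

Yuki (£230,700): Disability Support Credit: income exceeds £227,400 by £3,300, which is 3 full-or-partial £1,500 increments; reduction = 3 × £36 = £108, leaving £216. Childcare Subsidy: 12% of the £22,900 excess over £207,800 is £2,748; credit = £5,525 − £2,748 = £2,777. total £216 + £2,777 = £2,993
Sofia (£235,600): Disability Support Credit: income exceeds £227,400 by £8,200, which is 6 full-or-partial £1,500 increments; reduction = 6 × £36 = £216, leaving £108. Childcare Subsidy: 12% of the £27,800 excess over £207,800 is £3,336; credit = £5,525 − £3,336 = £2,189. total £108 + £2,189 = £2,297
Difference: |£2,993 − £2,297| = £696.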